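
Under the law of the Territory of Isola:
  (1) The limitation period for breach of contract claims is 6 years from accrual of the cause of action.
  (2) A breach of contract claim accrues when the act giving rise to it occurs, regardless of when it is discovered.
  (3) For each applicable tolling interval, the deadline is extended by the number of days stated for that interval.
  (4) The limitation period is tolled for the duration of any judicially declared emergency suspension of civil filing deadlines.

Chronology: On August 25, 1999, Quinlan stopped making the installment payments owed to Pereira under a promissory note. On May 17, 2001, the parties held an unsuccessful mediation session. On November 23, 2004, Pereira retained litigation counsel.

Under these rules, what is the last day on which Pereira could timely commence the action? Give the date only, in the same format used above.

The limitation period began to run on August 25, 1999.
The untolled deadline — 6 years after August 25, 1999 — is August 25, 2005.
Nothing else in the chronology tolls or restarts the period.

August 25, 2005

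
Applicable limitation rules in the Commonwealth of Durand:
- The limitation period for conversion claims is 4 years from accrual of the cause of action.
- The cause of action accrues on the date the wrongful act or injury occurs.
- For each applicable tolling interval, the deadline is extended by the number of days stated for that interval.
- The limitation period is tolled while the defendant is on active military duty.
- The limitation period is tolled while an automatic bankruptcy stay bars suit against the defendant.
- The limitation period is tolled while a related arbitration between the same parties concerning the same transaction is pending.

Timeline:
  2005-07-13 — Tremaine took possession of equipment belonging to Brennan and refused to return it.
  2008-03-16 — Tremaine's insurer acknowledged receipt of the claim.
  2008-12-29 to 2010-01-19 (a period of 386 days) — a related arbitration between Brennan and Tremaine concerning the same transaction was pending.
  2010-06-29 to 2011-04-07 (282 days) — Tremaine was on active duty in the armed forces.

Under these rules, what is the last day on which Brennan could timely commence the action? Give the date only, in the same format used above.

2011-05-12

The claim accrued on 2005-07-13, when the wrongful act occurred.
The untolled deadline — 4 years after 2005-07-13 — is 2009-07-13.
The period was tolled for 386 days by the pending related arbitration (2008-12-29 to 2010-01-19), pushing the deadline to 2010-08-03.
Because the defendant's active military service ran from 2010-06-29 to 2011-04-07, the deadline is extended by 282 days to 2011-05-12.
Nothing else in the chronology tolls or restarts the period.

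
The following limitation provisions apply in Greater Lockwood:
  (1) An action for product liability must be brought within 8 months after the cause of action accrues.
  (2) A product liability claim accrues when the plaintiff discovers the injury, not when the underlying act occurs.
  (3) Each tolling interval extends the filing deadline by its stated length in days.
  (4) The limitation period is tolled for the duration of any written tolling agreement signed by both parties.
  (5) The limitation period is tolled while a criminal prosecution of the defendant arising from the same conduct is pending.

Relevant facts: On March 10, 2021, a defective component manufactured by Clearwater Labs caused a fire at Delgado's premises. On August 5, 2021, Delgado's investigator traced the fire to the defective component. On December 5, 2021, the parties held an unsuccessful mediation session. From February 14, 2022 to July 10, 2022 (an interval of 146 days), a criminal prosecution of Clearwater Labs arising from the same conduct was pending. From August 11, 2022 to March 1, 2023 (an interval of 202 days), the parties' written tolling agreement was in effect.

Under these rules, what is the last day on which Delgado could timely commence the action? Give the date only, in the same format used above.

March 19, 2023

Accrual is tied to discovery, so the period began on August 5, 2021 rather than on March 10, 2021 when the act occurred.
The untolled deadline — 8 months after August 5, 2021 — is April 5, 2022.
Because the pending criminal prosecution ran from February 14, 2022 to July 10, 2022, the deadline is extended by 146 days to August 29, 2022.
The period was tolled for 202 days by the written tolling agreement (August 11, 2022 to March 1, 2023), pushing the deadline to March 19, 2023.
The other events in the timeline have no effect on the limitation period under the stated rules.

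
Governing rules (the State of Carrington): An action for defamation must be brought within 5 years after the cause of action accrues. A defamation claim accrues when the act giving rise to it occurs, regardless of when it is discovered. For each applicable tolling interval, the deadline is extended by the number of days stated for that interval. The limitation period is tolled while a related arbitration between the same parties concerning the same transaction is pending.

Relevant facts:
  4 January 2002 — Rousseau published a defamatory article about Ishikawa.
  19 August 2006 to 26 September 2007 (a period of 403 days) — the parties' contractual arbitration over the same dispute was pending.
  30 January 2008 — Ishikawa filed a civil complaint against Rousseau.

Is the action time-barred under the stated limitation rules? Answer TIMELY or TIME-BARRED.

The claim accrued on 4 January 2002, when the wrongful act occurred.
The untolled deadline — 5 years after 4 January 2002 — is 4 January 2007.
Because the pending related arbitration ran from 19 August 2006 to 26 September 2007, the deadline is extended by 403 days to 11 February 2008.
The 30 January 2008 filing precedes the 11 February 2008 deadline; the claim is timely.

TIMELY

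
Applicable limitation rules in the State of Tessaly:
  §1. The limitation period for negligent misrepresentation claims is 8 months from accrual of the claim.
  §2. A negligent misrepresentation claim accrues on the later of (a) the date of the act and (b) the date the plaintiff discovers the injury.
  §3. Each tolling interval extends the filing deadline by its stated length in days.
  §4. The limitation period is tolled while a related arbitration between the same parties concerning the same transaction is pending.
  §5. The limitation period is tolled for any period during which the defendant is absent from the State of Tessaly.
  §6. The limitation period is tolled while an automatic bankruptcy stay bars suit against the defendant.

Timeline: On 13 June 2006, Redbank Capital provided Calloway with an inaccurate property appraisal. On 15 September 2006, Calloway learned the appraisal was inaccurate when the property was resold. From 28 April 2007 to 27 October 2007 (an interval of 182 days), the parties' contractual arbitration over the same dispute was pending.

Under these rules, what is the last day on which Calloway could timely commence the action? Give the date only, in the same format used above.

13 November 2007

Because discovery on 15 September 2006 post-dates the 13 June 2006 act, accrual under the later-of rule falls on 15 September 2006.
8 months from 15 September 2006 is 15 May 2007.
The period was tolled for 182 days by the pending related arbitration (28 April 2007 to 27 October 2007), pushing the deadline to 13 November 2007.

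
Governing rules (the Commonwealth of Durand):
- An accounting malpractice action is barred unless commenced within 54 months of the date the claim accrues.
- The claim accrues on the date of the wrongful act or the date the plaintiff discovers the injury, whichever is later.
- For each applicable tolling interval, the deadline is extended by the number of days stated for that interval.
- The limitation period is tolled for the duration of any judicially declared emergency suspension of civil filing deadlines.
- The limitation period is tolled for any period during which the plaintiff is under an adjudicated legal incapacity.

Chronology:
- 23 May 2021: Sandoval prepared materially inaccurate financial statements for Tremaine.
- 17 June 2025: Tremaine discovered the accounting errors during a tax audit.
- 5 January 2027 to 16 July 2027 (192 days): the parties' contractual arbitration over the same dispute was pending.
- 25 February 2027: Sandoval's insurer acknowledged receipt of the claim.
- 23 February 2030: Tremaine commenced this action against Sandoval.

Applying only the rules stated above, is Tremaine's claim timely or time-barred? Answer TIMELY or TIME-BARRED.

TIME-BARRED

The claim accrued on 17 June 2025 — the later of the 23 May 2021 act and the 17 June 2025 discovery.
54 months from 17 June 2025 is 17 December 2029.
No stated provision tolls the period for a pending arbitration, so the interval from 5 January 2027 to 16 July 2027 has no effect on the deadline.
None of the other events listed affects the running of the period under the stated rules.
Filing on 23 February 2030 missed the 17 December 2029 deadline — the action is time-barred.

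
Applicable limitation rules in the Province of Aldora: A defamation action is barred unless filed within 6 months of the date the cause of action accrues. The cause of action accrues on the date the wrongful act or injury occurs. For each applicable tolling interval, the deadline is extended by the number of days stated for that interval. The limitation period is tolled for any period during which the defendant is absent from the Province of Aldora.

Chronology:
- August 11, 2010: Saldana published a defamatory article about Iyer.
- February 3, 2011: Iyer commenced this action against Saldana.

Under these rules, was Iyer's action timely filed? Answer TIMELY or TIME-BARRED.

TIMELY

The cause of action accrued on August 11, 2010, the date of the act.
The untolled deadline — 6 months after August 11, 2010 — is February 11, 2011.
Iyer filed on February 3, 2011, before the February 11, 2011 deadline, so the action is timely.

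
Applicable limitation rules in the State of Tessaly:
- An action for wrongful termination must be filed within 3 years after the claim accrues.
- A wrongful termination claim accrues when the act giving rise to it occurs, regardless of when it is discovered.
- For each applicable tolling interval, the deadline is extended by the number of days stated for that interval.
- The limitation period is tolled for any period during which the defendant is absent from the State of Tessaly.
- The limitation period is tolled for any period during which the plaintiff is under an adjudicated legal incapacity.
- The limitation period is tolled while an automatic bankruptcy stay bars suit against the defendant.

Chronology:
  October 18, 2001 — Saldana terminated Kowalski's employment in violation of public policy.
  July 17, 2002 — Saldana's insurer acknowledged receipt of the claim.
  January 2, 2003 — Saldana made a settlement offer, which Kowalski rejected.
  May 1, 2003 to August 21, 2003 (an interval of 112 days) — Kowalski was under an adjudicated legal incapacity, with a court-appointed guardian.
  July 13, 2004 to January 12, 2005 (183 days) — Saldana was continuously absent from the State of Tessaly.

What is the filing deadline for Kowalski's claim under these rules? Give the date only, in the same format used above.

August 9, 2005

The claim accrued on October 18, 2001, when the wrongful act occurred.
The untolled deadline — 3 years after October 18, 2001 — is October 18, 2004.
The plaintiff's legal incapacity from May 1, 2003 to August 21, 2003 tolled the period for 112 days, extending the deadline to February 7, 2005.
Because the defendant's absence from the jurisdiction ran from July 13, 2004 to January 12, 2005, the deadline is extended by 183 days to August 9, 2005.
The other events in the timeline have no effect on the limitation period under the stated rules.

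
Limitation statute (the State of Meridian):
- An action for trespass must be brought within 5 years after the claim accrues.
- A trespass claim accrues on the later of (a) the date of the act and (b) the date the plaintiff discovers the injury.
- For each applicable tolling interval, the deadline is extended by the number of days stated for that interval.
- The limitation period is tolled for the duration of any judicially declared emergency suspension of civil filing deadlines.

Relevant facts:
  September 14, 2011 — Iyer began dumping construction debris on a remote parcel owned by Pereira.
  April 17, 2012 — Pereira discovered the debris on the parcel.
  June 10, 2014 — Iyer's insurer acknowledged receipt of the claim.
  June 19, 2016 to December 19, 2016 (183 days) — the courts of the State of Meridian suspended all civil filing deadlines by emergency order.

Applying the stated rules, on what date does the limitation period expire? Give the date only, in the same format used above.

Taking the later of the act (September 14, 2011) and discovery (April 17, 2012), the claim accrued on April 17, 2012.
The untolled deadline — 5 years after April 17, 2012 — is April 17, 2017.
Because the emergency suspension of filing deadlines ran from June 19, 2016 to December 19, 2016, the deadline is extended by 183 days to October 17, 2017.
The other events in the timeline have no effect on the limitation period under the stated rules.

October 17, 2017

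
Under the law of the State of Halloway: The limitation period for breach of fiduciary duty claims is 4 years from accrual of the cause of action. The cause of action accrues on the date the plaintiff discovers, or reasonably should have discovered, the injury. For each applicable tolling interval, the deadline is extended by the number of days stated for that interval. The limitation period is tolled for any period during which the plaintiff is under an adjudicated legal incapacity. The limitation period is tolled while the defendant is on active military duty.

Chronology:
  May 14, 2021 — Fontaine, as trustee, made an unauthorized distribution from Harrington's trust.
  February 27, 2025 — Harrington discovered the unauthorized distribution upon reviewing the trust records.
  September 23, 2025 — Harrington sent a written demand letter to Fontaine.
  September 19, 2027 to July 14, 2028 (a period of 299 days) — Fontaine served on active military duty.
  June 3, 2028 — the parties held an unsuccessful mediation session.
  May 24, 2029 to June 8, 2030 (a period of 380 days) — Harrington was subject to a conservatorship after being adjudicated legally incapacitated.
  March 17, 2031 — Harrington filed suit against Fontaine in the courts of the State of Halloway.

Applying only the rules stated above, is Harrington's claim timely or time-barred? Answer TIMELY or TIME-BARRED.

TIME-BARRED

Under the discovery rule, the claim accrued on February 27, 2025, when Harrington discovered the injury — not on the May 14, 2021 date of the underlying act.
Adding the 4 years base period to February 27, 2025 gives a deadline of February 27, 2029, before any tolling.
Because the defendant's active military service ran from September 19, 2027 to July 14, 2028, the deadline is extended by 299 days to December 23, 2029.
Because the plaintiff's legal incapacity ran from May 24, 2029 to June 8, 2030, the deadline is extended by 380 days to January 7, 2031.
None of the other events listed affects the running of the period under the stated rules.
The March 17, 2031 filing falls after the January 7, 2031 deadline; the claim is time-barred.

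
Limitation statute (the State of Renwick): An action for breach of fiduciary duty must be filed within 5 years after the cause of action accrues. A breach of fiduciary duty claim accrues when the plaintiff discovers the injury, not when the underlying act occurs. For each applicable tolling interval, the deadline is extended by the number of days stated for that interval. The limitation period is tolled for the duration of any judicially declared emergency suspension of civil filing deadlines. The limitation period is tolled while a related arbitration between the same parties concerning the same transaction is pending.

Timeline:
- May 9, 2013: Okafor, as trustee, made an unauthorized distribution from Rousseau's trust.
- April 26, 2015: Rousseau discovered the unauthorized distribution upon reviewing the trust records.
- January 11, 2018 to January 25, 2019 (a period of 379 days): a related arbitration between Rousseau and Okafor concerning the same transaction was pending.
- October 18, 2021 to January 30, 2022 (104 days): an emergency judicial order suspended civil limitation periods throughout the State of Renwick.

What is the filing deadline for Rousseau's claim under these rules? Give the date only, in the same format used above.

May 10, 2021

Under the discovery rule, the claim accrued on April 26, 2015, when Rousseau discovered the injury — not on the May 9, 2013 date of the underlying act.
The untolled deadline — 5 years after April 26, 2015 — is April 26, 2020.
Because the pending related arbitration ran from January 11, 2018 to January 25, 2019, the deadline is extended by 379 days to May 10, 2021.
By the time the emergency suspension of filing deadlines began on October 18, 2021, the limitation period had already expired on May 10, 2021; that interval cannot revive it.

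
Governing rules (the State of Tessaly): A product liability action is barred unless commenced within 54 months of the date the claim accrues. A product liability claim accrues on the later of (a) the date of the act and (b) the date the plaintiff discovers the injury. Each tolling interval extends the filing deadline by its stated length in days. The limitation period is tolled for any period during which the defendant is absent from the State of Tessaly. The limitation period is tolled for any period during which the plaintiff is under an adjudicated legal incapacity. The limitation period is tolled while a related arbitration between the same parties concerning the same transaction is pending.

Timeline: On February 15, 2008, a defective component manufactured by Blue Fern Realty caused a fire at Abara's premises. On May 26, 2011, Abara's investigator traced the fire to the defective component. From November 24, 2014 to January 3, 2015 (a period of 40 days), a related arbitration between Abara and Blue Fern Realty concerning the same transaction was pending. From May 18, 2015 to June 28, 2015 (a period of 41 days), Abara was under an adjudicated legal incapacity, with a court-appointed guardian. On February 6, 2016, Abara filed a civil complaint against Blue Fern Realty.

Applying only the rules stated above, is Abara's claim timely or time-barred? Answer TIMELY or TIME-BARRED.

Taking the later of the act (February 15, 2008) and discovery (May 26, 2011), the claim accrued on May 26, 2011.
The untolled deadline — 54 months after May 26, 2011 — is November 26, 2015.
The pending related arbitration from November 24, 2014 to January 3, 2015 tolled the period for 40 days, extending the deadline to January 5, 2016.
Because the plaintiff's legal incapacity ran from May 18, 2015 to June 28, 2015, the deadline is extended by 41 days to February 15, 2016.
The February 6, 2016 filing precedes the February 15, 2016 deadline; the claim is timely.

TIMELY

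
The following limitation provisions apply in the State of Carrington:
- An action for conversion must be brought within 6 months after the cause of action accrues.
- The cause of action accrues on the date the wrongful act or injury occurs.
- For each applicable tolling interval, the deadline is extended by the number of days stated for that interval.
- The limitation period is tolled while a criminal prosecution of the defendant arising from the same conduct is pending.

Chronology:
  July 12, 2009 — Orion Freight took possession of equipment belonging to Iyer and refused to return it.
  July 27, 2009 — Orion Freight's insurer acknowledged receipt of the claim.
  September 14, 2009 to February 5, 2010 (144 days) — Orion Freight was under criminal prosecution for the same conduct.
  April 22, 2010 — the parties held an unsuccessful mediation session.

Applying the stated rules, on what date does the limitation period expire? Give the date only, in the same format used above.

June 5, 2010

The claim accrued on July 12, 2009, when the wrongful act occurred.
6 months from July 12, 2009 is January 12, 2010.
The pending criminal prosecution from September 14, 2009 to February 5, 2010 tolled the period for 144 days, extending the deadline to June 5, 2010.
None of the other events listed affects the running of the period under the stated rules.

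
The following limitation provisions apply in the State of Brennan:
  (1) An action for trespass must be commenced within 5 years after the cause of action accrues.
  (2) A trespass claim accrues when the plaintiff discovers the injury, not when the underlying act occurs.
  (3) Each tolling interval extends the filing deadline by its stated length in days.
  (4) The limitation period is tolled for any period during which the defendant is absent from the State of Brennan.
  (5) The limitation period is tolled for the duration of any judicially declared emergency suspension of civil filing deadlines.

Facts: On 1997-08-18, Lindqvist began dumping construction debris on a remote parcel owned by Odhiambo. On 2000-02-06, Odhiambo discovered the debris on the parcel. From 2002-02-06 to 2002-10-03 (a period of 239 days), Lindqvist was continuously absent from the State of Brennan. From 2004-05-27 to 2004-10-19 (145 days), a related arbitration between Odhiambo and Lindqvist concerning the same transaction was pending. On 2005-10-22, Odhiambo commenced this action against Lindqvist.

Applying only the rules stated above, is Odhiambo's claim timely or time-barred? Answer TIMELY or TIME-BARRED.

TIME-BARRED

Accrual is tied to discovery, so the period began on 2000-02-06 rather than on 1997-08-18 when the act occurred.
5 years from 2000-02-06 is 2005-02-06.
The defendant's absence from the jurisdiction from 2002-02-06 to 2002-10-03 tolled the period for 239 days, extending the deadline to 2005-10-03.
No stated provision tolls the period for a pending arbitration, so the interval from 2004-05-27 to 2004-10-19 has no effect on the deadline.
Filing on 2005-10-22 missed the 2005-10-03 deadline — the action is time-barred.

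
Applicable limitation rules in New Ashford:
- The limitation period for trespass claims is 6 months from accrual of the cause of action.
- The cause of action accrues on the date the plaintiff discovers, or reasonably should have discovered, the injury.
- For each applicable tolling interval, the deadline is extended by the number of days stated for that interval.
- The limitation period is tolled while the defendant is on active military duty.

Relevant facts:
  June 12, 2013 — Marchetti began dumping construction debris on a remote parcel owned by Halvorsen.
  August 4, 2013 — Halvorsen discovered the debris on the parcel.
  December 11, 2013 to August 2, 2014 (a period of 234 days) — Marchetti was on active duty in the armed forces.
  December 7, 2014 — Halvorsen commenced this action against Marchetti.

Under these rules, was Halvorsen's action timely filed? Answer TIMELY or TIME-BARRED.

The claim did not accrue until Halvorsen discovered the injury on August 4, 2013; the June 12, 2013 act date does not start the clock under the stated rule.
6 months from August 4, 2013 is February 4, 2014.
The defendant's active military service from December 11, 2013 to August 2, 2014 tolled the period for 234 days, extending the deadline to September 26, 2014.
The December 7, 2014 filing falls after the September 26, 2014 deadline; the claim is time-barred.

TIME-BARRED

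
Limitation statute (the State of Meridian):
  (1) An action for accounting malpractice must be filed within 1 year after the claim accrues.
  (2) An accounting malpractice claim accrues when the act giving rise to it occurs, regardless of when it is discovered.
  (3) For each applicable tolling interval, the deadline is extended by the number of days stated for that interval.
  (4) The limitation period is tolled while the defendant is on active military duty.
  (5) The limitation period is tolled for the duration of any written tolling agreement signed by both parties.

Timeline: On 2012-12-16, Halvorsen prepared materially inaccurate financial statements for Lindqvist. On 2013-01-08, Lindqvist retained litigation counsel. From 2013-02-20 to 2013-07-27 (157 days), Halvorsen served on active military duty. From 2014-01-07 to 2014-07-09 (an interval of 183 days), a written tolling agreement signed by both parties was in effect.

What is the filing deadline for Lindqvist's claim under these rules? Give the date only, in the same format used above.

2014-11-21

The claim accrued on 2012-12-16, when the wrongful act occurred.
Adding the 1 year base period to 2012-12-16 gives a deadline of 2013-12-16, before any tolling.
The defendant's active military service from 2013-02-20 to 2013-07-27 tolled the period for 157 days, extending the deadline to 2014-05-22.
The written tolling agreement from 2014-01-07 to 2014-07-09 tolled the period for 183 days, extending the deadline to 2014-11-21.
Nothing else in the chronology tolls or restarts the period.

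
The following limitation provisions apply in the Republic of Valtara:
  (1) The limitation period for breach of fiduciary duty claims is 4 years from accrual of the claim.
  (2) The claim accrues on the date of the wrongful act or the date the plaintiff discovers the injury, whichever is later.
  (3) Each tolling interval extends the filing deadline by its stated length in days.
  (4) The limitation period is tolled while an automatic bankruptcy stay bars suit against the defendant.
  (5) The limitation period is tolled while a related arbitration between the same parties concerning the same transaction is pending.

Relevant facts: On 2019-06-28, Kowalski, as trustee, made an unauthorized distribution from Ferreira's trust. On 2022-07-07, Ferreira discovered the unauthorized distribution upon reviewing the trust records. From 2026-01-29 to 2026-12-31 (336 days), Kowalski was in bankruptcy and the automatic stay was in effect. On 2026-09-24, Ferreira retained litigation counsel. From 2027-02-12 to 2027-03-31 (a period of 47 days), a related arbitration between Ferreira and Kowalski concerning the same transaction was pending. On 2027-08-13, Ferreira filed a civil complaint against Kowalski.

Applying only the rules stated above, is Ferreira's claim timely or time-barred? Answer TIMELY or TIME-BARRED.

Because discovery on 2022-07-07 post-dates the 2019-06-28 act, accrual under the later-of rule falls on 2022-07-07.
4 years from 2022-07-07 is 2026-07-07.
The period was tolled for 336 days by the automatic bankruptcy stay (2026-01-29 to 2026-12-31), pushing the deadline to 2027-06-08.
The pending related arbitration from 2027-02-12 to 2027-03-31 tolled the period for 47 days, extending the deadline to 2027-07-25.
None of the other events listed affects the running of the period under the stated rules.
The 2027-08-13 filing falls after the 2027-07-25 deadline; the claim is time-barred.

TIME-BARRED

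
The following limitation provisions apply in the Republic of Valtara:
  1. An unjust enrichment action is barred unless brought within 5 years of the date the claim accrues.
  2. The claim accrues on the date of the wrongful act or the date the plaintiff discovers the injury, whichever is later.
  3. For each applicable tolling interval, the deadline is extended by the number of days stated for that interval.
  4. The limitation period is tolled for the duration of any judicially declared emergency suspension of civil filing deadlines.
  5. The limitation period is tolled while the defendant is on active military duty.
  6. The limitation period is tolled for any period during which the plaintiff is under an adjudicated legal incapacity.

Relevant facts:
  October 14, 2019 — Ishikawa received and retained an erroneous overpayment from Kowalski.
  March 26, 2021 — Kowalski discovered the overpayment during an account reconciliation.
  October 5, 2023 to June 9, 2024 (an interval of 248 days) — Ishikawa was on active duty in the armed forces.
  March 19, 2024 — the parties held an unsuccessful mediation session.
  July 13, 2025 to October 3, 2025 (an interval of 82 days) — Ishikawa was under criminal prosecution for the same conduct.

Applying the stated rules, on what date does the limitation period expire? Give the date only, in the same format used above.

Because discovery on March 26, 2021 post-dates the October 14, 2019 act, accrual under the later-of rule falls on March 26, 2021.
The untolled deadline — 5 years after March 26, 2021 — is March 26, 2026.
The defendant's active military service from October 5, 2023 to June 9, 2024 tolled the period for 248 days, extending the deadline to November 29, 2026.
Although a criminal prosecution ran from July 13, 2025 to October 3, 2025, the stated rules do not make that a tolling event, so it is disregarded.
The other events in the timeline have no effect on the limitation period under the stated rules.

November 29, 2026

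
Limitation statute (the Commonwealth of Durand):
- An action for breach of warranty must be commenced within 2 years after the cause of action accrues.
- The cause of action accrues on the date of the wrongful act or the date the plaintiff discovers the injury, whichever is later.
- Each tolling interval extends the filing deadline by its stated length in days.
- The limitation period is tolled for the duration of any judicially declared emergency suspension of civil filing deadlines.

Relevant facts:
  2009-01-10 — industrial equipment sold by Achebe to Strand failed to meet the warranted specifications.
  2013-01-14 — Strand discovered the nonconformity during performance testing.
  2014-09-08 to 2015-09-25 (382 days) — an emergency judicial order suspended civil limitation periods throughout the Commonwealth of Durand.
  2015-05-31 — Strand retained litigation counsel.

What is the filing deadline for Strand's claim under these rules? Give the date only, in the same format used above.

2016-01-31

Because discovery on 2013-01-14 post-dates the 2009-01-10 act, accrual under the later-of rule falls on 2013-01-14.
The untolled deadline — 2 years after 2013-01-14 — is 2015-01-14.
Because the emergency suspension of filing deadlines ran from 2014-09-08 to 2015-09-25, the deadline is extended by 382 days to 2016-01-31.
None of the other events listed affects the running of the period under the stated rules.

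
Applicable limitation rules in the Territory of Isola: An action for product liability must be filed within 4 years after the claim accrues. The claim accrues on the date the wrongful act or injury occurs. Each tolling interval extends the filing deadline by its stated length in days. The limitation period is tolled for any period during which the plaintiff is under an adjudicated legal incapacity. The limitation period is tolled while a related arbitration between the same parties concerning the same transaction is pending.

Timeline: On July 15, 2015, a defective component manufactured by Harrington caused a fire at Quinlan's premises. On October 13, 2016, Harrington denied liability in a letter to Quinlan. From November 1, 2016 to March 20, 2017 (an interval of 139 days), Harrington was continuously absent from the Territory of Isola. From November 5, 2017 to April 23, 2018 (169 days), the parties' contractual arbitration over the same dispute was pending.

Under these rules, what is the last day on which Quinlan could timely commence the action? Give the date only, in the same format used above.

The claim accrued on July 15, 2015, when the wrongful act occurred.
Adding the 4 years base period to July 15, 2015 gives a deadline of July 15, 2019, before any tolling.
The pending related arbitration from November 5, 2017 to April 23, 2018 tolled the period for 169 days, extending the deadline to December 31, 2019.
The defendant's absence from the jurisdiction from November 1, 2016 to March 20, 2017 does not toll the period, because no stated rule makes the defendant's absence a tolling event.
The other events in the timeline have no effect on the limitation period under the stated rules.

December 31, 2019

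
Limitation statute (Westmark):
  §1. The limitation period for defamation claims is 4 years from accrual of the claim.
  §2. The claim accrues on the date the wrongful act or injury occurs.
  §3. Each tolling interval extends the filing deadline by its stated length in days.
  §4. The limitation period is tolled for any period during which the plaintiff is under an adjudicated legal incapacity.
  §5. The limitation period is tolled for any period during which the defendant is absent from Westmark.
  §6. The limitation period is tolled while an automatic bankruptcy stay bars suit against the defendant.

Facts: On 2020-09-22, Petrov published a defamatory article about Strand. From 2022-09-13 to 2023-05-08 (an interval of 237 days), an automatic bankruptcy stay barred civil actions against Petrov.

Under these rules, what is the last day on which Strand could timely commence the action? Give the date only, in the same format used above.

2025-05-17

The limitation period began to run on 2020-09-22.
The untolled deadline — 4 years after 2020-09-22 — is 2024-09-22.
The period was tolled for 237 days by the automatic bankruptcy stay (2022-09-13 to 2023-05-08), pushing the deadline to 2025-05-17.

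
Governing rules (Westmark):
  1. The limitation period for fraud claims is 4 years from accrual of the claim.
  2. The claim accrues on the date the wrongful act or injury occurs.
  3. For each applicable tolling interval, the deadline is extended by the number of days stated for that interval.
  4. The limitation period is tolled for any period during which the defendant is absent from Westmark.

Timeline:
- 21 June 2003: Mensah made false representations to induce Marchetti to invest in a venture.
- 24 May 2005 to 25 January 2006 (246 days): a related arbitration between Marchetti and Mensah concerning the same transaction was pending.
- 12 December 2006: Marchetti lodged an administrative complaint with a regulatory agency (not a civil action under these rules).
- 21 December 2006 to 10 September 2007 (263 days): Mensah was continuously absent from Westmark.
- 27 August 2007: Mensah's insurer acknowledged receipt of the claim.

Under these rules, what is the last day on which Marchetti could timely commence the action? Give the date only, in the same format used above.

10 March 2008

The claim accrued on 21 June 2003, the date of the act.
4 years from 21 June 2003 is 21 June 2007.
Because the defendant's absence from the jurisdiction ran from 21 December 2006 to 10 September 2007, the deadline is extended by 263 days to 10 March 2008.
The pending related arbitration from 24 May 2005 to 25 January 2006 does not toll the period, because no stated rule makes a pending arbitration a tolling event.
None of the other events listed affects the running of the period under the stated rules.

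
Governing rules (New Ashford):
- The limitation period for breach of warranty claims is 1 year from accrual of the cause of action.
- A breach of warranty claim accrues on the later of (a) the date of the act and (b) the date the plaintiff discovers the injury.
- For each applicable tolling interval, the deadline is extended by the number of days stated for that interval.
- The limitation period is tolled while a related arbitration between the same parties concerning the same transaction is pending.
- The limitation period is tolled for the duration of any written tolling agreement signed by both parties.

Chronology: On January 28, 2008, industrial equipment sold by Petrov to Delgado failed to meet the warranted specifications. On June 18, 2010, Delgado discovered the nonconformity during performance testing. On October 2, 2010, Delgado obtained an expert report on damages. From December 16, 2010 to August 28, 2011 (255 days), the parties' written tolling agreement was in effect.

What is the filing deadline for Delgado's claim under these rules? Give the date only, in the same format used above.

February 28, 2012

Because discovery on June 18, 2010 post-dates the January 28, 2008 act, accrual under the later-of rule falls on June 18, 2010.
The untolled deadline — 1 year after June 18, 2010 — is June 18, 2011.
The written tolling agreement from December 16, 2010 to August 28, 2011 tolled the period for 255 days, extending the deadline to February 28, 2012.
None of the other events listed affects the running of the period under the stated rules.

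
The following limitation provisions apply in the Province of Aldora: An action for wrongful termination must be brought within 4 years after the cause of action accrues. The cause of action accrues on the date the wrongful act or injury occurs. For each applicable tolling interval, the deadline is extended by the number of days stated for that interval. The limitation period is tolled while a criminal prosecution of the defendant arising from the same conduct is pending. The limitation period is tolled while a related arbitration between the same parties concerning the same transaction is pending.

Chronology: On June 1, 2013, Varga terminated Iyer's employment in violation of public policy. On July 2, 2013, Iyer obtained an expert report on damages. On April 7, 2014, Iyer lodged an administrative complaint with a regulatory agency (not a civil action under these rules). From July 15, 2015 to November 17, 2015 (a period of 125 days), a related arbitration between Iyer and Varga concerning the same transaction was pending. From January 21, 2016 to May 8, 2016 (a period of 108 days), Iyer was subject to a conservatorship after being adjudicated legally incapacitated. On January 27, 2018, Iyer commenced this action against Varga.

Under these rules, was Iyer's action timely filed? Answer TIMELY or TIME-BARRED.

The limitation period began to run on June 1, 2013.
The untolled deadline — 4 years after June 1, 2013 — is June 1, 2017.
The period was tolled for 125 days by the pending related arbitration (July 15, 2015 to November 17, 2015), pushing the deadline to October 4, 2017.
Although the plaintiff's incapacity ran from January 21, 2016 to May 8, 2016, the stated rules do not make that a tolling event, so it is disregarded.
Nothing else in the chronology tolls or restarts the period.
Filing on January 27, 2018 missed the October 4, 2017 deadline — the action is time-barred.

TIME-BARRED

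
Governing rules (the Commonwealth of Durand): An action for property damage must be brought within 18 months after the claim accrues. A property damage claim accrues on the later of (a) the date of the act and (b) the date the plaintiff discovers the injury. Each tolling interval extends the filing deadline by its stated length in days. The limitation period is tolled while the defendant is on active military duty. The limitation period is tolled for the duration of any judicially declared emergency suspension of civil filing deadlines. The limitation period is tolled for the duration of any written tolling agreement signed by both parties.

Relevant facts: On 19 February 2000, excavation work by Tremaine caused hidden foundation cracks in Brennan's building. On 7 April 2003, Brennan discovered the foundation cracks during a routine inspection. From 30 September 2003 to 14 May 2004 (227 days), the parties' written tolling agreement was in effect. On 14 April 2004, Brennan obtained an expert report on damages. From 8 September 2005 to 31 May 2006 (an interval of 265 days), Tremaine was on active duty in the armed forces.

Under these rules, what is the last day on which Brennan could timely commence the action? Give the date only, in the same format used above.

22 May 2005

The claim accrued on 7 April 2003 — the later of the 19 February 2000 act and the 7 April 2003 discovery.
Adding the 18 months base period to 7 April 2003 gives a deadline of 7 October 2004, before any tolling.
The period was tolled for 227 days by the written tolling agreement (30 September 2003 to 14 May 2004), pushing the deadline to 22 May 2005.
By the time the defendant's active military service began on 8 September 2005, the limitation period had already expired on 22 May 2005; that interval cannot revive it.
None of the other events listed affects the running of the period under the stated rules.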